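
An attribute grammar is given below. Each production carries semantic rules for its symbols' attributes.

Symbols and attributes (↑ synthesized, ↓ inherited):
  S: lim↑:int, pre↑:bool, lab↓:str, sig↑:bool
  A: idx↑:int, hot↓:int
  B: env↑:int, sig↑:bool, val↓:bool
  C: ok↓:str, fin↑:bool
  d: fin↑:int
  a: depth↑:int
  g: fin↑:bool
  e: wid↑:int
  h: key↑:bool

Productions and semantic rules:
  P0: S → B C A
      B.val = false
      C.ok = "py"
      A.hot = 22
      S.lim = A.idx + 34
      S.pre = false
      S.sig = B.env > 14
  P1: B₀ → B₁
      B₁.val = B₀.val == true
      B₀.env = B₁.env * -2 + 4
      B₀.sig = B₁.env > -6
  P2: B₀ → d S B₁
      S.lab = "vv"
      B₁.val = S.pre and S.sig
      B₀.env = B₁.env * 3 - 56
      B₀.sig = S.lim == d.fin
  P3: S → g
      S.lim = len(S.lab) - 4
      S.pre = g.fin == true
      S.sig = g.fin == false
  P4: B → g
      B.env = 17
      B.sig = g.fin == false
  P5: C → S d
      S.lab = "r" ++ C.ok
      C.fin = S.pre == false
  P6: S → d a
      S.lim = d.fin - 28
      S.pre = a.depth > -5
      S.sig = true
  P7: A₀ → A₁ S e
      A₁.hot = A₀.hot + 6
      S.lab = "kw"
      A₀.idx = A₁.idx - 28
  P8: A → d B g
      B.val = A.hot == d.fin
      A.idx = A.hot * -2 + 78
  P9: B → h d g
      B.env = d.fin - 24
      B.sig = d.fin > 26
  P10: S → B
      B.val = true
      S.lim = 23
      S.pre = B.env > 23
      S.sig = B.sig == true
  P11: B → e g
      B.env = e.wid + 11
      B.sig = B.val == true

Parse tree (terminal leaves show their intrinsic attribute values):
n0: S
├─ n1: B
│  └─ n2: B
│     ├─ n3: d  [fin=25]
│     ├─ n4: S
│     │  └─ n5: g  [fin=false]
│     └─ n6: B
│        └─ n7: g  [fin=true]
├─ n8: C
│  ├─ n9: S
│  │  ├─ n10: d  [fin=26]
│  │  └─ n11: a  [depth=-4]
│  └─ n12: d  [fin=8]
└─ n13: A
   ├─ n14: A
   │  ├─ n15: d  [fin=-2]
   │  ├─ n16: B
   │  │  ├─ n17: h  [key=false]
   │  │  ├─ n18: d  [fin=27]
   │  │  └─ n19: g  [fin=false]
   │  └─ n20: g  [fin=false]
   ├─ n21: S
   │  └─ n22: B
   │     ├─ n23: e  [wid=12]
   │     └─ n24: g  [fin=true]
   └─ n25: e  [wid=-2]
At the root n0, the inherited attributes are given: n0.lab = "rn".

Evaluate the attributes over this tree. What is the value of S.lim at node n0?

1. n0.lab = "rn"  [given at root]
2. n1.val = false  [false]
3. n2.val = false  [B₀.val == true]
4. n3.fin = 25  [terminal]
5. n4.lab = "vv"  ["vv"]
6. n5.fin = false  [terminal]
7. n4.lim = -2  [len(S.lab) - 4]
8. n4.pre = false  [g.fin == true]
9. n4.sig = true  [g.fin == false]
10. n6.val = false  [S.pre and S.sig]
11. n7.fin = true  [terminal]
12. n6.env = 17  [17]
13. n6.sig = false  [g.fin == false]
14. n2.env = -5  [B₁.env * 3 - 56]
15. n2.sig = false  [S.lim == d.fin]
16. n1.env = 14  [B₁.env * -2 + 4]
17. n1.sig = true  [B₁.env > -6]
18. n8.ok = "py"  ["py"]
19. n9.lab = "rpy"  ["r" ++ C.ok]
20. n10.fin = 26  [terminal]
21. n11.depth = -4  [terminal]
22. n9.lim = -2  [d.fin - 28]
23. n9.pre = true  [a.depth > -5]
24. n9.sig = true  [true]
25. n12.fin = 8  [terminal]
26. n8.fin = false  [S.pre == false]
27. n13.hot = 22  [22]
28. n14.hot = 28  [A₀.hot + 6]
29. n15.fin = -2  [terminal]
30. n16.val = false  [A.hot == d.fin]
31. n17.key = false  [terminal]
32. n18.fin = 27  [terminal]
33. n19.fin = false  [terminal]
34. n16.env = 3  [d.fin - 24]
35. n16.sig = true  [d.fin > 26]
36. n20.fin = false  [terminal]
37. n14.idx = 22  [A.hot * -2 + 78]
38. n21.lab = "kw"  ["kw"]
39. n22.val = true  [true]
40. n23.wid = 12  [terminal]
41. n24.fin = true  [terminal]
42. n22.env = 23  [e.wid + 11]
43. n22.sig = true  [B.val == true]
44. n21.lim = 23  [23]
45. n21.pre = false  [B.env > 23]
46. n21.sig = true  [B.sig == true]
47. n25.wid = -2  [terminal]
48. n13.idx = -6  [A₁.idx - 28]
49. n0.lim = 28  [A.idx + 34]
50. n0.pre = false  [false]
51. n0.sig = false  [B.env > 14]

28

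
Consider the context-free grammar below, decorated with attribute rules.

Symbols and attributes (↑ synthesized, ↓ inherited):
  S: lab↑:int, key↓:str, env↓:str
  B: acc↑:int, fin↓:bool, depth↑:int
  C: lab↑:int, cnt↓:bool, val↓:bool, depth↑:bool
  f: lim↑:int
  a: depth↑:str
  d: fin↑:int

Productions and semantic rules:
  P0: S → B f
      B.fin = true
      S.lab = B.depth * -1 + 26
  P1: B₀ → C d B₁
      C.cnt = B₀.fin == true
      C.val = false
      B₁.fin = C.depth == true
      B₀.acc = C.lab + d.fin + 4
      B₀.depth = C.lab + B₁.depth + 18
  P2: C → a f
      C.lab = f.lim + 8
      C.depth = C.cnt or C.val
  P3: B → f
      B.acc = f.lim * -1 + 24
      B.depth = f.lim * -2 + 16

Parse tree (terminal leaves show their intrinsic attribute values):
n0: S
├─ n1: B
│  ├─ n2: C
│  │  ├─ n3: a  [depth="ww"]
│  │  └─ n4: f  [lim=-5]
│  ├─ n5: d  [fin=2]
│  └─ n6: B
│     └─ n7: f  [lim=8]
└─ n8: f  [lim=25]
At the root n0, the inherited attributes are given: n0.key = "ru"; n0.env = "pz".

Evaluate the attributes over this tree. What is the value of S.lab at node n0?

1. n0.key = "ru"  [given at root]
2. n0.env = "pz"  [given at root]
3. n1.fin = true  [true]
4. n2.cnt = true  [B₀.fin == true]
5. n2.val = false  [false]
6. n3.depth = "ww"  [terminal]
7. n4.lim = -5  [terminal]
8. n2.lab = 3  [f.lim + 8]
9. n2.depth = true  [C.cnt or C.val]
10. n5.fin = 2  [terminal]
11. n6.fin = true  [C.depth == true]
12. n7.lim = 8  [terminal]
13. n6.acc = 16  [f.lim * -1 + 24]
14. n6.depth = 0  [f.lim * -2 + 16]
15. n1.acc = 9  [C.lab + d.fin + 4]
16. n1.depth = 21  [C.lab + B₁.depth + 18]
17. n8.lim = 25  [terminal]
18. n0.lab = 5  [B.depth * -1 + 26]

5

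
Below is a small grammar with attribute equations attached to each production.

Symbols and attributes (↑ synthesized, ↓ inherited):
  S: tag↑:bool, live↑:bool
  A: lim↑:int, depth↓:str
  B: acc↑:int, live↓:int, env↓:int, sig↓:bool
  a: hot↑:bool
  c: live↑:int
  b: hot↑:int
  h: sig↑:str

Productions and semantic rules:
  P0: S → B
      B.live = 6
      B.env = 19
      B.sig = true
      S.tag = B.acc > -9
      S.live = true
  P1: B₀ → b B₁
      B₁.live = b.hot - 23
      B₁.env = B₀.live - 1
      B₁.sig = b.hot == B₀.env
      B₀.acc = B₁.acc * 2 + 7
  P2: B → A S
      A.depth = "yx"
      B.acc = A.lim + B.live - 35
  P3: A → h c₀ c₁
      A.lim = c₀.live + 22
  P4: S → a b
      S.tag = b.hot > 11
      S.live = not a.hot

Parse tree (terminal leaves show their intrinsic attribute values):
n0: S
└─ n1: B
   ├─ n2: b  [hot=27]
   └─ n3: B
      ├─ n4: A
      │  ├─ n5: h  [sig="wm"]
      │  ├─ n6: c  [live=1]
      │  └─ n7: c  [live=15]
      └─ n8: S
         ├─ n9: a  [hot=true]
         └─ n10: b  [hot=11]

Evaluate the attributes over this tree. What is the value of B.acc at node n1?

1. n1.live = 6  [6]
2. n1.env = 19  [19]
3. n1.sig = true  [true]
4. n2.hot = 27  [terminal]
5. n3.live = 4  [b.hot - 23]
6. n3.env = 5  [B₀.live - 1]
7. n3.sig = false  [b.hot == B₀.env]
8. n4.depth = "yx"  ["yx"]
9. n5.sig = "wm"  [terminal]
10. n6.live = 1  [terminal]
11. n7.live = 15  [terminal]
12. n4.lim = 23  [c₀.live + 22]
13. n9.hot = true  [terminal]
14. n10.hot = 11  [terminal]
15. n8.tag = false  [b.hot > 11]
16. n8.live = false  [not a.hot]
17. n3.acc = -8  [A.lim + B.live - 35]
18. n1.acc = -9  [B₁.acc * 2 + 7]
19. n0.tag = false  [B.acc > -9]
20. n0.live = true  [true]

-9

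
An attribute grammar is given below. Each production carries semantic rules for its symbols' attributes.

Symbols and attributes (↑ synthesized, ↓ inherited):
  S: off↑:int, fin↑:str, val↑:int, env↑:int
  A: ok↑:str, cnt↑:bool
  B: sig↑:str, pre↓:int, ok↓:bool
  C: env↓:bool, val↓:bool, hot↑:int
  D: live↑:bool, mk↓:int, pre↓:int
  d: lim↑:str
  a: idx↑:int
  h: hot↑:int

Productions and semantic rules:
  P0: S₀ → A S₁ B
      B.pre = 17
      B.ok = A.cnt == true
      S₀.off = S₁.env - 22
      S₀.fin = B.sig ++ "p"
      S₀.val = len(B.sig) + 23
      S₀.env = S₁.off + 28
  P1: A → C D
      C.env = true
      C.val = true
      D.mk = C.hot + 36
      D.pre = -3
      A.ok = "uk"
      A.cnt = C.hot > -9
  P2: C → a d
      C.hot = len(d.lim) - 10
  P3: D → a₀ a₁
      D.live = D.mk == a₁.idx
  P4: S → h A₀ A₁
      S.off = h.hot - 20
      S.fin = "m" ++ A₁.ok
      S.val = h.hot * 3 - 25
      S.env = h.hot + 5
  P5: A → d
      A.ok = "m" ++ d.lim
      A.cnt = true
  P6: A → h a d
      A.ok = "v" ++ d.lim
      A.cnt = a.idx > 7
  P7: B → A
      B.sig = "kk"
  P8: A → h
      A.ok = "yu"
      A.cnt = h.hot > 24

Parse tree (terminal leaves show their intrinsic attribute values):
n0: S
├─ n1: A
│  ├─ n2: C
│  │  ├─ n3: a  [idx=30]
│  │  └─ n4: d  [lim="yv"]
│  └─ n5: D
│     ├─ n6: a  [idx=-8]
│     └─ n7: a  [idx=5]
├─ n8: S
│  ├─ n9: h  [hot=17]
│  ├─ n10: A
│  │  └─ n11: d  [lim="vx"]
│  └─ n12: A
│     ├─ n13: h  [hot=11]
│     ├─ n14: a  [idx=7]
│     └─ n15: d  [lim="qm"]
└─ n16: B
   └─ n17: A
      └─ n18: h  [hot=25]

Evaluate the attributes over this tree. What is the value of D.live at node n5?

false

1. n2.env = true  [true]
2. n2.val = true  [true]
3. n3.idx = 30  [terminal]
4. n4.lim = "yv"  [terminal]
5. n2.hot = -8  [len(d.lim) - 10]
6. n5.mk = 28  [C.hot + 36]
7. n5.pre = -3  [-3]
8. n6.idx = -8  [terminal]
9. n7.idx = 5  [terminal]
10. n5.live = false  [D.mk == a₁.idx]
11. n1.ok = "uk"  ["uk"]
12. n1.cnt = true  [C.hot > -9]
13. n9.hot = 17  [terminal]
14. n11.lim = "vx"  [terminal]
15. n10.ok = "mvx"  ["m" ++ d.lim]
16. n10.cnt = true  [true]
17. n13.hot = 11  [terminal]
18. n14.idx = 7  [terminal]
19. n15.lim = "qm"  [terminal]
20. n12.ok = "vqm"  ["v" ++ d.lim]
21. n12.cnt = false  [a.idx > 7]
22. n8.off = -3  [h.hot - 20]
23. n8.fin = "mvqm"  ["m" ++ A₁.ok]
24. n8.val = 26  [h.hot * 3 - 25]
25. n8.env = 22  [h.hot + 5]
26. n16.pre = 17  [17]
27. n16.ok = true  [A.cnt == true]
28. n18.hot = 25  [terminal]
29. n17.ok = "yu"  ["yu"]
30. n17.cnt = true  [h.hot > 24]
31. n16.sig = "kk"  ["kk"]
32. n0.off = 0  [S₁.env - 22]
33. n0.fin = "kkp"  [B.sig ++ "p"]
34. n0.val = 25  [len(B.sig) + 23]
35. n0.env = 25  [S₁.off + 28]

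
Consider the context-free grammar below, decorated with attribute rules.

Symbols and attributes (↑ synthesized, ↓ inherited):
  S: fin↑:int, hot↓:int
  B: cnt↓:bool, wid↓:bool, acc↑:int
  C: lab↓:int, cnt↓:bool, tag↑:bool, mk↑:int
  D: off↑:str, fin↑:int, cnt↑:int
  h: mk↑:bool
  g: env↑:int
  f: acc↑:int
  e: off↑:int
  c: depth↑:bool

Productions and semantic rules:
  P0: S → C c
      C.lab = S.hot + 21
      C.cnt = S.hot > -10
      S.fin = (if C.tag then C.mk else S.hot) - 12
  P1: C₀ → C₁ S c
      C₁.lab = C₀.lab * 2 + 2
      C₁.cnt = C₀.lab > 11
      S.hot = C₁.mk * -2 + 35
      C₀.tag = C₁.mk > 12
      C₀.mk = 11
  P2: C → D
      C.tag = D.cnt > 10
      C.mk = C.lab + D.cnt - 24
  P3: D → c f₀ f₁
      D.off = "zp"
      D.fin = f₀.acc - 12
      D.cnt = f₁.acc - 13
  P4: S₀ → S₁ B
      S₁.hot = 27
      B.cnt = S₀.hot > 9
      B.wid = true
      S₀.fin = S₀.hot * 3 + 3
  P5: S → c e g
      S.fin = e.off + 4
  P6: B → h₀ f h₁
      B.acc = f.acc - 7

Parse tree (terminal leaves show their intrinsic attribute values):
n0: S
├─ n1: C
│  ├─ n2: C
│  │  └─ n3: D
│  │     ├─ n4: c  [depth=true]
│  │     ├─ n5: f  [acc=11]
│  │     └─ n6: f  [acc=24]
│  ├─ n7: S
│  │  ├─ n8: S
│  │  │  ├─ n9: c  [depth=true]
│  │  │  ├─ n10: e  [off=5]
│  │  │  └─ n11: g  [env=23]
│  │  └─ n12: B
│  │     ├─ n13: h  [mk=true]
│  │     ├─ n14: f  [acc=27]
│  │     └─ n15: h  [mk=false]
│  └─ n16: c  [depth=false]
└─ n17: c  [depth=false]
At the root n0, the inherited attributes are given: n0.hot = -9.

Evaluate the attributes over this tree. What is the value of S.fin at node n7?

1. n0.hot = -9  [given at root]
2. n1.lab = 12  [S.hot + 21]
3. n1.cnt = true  [S.hot > -10]
4. n2.lab = 26  [C₀.lab * 2 + 2]
5. n2.cnt = true  [C₀.lab > 11]
6. n4.depth = true  [terminal]
7. n5.acc = 11  [terminal]
8. n6.acc = 24  [terminal]
9. n3.off = "zp"  ["zp"]
10. n3.fin = -1  [f₀.acc - 12]
11. n3.cnt = 11  [f₁.acc - 13]
12. n2.tag = true  [D.cnt > 10]
13. n2.mk = 13  [C.lab + D.cnt - 24]
14. n7.hot = 9  [C₁.mk * -2 + 35]
15. n8.hot = 27  [27]
16. n9.depth = true  [terminal]
17. n10.off = 5  [terminal]
18. n11.env = 23  [terminal]
19. n8.fin = 9  [e.off + 4]
20. n12.cnt = false  [S₀.hot > 9]
21. n12.wid = true  [true]
22. n13.mk = true  [terminal]
23. n14.acc = 27  [terminal]
24. n15.mk = false  [terminal]
25. n12.acc = 20  [f.acc - 7]
26. n7.fin = 30  [S₀.hot * 3 + 3]
27. n16.depth = false  [terminal]
28. n1.tag = true  [C₁.mk > 12]
29. n1.mk = 11  [11]
30. n17.depth = false  [terminal]
31. n0.fin = -1  [(if C.tag then C.mk else S.hot) - 12]

30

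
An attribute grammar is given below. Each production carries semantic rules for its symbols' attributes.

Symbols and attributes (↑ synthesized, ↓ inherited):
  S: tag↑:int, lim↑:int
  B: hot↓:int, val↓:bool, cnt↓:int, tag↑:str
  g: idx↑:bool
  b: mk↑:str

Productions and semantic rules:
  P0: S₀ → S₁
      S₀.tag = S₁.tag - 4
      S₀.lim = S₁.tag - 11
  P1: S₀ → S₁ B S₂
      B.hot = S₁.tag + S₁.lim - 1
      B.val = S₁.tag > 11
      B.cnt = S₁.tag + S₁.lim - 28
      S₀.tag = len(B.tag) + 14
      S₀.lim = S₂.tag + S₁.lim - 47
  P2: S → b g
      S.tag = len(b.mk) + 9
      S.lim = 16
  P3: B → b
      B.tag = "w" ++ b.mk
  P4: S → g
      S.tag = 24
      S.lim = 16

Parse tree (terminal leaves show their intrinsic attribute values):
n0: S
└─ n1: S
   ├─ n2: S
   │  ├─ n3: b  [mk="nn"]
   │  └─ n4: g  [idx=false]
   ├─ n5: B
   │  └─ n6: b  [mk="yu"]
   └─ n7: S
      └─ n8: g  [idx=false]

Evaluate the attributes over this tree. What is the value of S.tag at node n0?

1. n3.mk = "nn"  [terminal]
2. n4.idx = false  [terminal]
3. n2.tag = 11  [len(b.mk) + 9]
4. n2.lim = 16  [16]
5. n5.hot = 26  [S₁.tag + S₁.lim - 1]
6. n5.val = false  [S₁.tag > 11]
7. n5.cnt = -1  [S₁.tag + S₁.lim - 28]
8. n6.mk = "yu"  [terminal]
9. n5.tag = "wyu"  ["w" ++ b.mk]
10. n8.idx = false  [terminal]
11. n7.tag = 24  [24]
12. n7.lim = 16  [16]
13. n1.tag = 17  [len(B.tag) + 14]
14. n1.lim = -7  [S₂.tag + S₁.lim - 47]
15. n0.tag = 13  [S₁.tag - 4]
16. n0.lim = 6  [S₁.tag - 11]

13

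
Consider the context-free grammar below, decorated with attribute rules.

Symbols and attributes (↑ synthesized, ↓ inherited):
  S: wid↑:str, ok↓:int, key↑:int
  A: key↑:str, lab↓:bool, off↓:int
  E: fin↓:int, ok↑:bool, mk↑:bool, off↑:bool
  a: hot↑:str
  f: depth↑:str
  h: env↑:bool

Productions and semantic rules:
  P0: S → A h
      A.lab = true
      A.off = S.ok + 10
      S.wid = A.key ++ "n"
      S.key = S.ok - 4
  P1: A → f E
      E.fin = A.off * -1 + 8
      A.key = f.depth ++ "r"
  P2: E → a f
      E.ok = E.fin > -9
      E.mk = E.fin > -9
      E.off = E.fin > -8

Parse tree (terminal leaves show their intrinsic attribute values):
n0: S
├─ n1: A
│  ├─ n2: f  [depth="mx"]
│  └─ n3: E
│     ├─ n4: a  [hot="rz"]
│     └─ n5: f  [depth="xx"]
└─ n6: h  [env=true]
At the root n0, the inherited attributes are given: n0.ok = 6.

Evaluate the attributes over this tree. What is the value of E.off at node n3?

false

1. n0.ok = 6  [given at root]
2. n1.lab = true  [true]
3. n1.off = 16  [S.ok + 10]
4. n2.depth = "mx"  [terminal]
5. n3.fin = -8  [A.off * -1 + 8]
6. n4.hot = "rz"  [terminal]
7. n5.depth = "xx"  [terminal]
8. n3.ok = true  [E.fin > -9]
9. n3.mk = true  [E.fin > -9]
10. n3.off = false  [E.fin > -8]
11. n1.key = "mxr"  [f.depth ++ "r"]
12. n6.env = true  [terminal]
13. n0.wid = "mxrn"  [A.key ++ "n"]
14. n0.key = 2  [S.ok - 4]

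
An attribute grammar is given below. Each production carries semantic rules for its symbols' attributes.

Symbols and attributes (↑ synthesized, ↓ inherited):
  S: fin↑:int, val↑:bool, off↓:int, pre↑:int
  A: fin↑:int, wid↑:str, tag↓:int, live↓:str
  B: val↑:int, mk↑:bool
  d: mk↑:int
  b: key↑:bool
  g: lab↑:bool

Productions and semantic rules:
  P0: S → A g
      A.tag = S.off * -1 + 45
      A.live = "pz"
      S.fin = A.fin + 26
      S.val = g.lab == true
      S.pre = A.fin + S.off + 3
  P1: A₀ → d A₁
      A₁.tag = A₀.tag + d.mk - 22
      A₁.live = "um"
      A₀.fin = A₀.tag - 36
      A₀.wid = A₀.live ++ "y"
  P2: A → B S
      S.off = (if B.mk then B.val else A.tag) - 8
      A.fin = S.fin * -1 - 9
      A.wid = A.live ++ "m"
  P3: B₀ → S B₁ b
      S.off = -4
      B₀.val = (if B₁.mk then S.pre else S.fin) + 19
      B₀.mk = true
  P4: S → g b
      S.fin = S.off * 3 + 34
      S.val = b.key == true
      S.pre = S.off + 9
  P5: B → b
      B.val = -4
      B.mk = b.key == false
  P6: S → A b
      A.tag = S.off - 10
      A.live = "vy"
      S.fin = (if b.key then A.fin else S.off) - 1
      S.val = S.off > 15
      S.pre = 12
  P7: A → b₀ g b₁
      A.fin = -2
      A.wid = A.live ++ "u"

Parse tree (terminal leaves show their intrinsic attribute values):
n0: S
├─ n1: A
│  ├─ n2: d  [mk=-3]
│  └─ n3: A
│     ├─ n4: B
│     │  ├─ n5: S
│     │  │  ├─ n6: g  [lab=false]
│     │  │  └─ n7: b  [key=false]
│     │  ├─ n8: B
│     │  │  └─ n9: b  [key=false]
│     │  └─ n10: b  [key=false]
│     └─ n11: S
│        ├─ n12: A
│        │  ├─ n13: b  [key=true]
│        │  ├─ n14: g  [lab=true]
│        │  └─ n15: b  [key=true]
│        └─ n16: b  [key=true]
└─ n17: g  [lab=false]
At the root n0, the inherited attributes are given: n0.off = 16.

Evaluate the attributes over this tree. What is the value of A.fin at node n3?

-6

1. n0.off = 16  [given at root]
2. n1.tag = 29  [S.off * -1 + 45]
3. n1.live = "pz"  ["pz"]
4. n2.mk = -3  [terminal]
5. n3.tag = 4  [A₀.tag + d.mk - 22]
6. n3.live = "um"  ["um"]
7. n5.off = -4  [-4]
8. n6.lab = false  [terminal]
9. n7.key = false  [terminal]
10. n5.fin = 22  [S.off * 3 + 34]
11. n5.val = false  [b.key == true]
12. n5.pre = 5  [S.off + 9]
13. n9.key = false  [terminal]
14. n8.val = -4  [-4]
15. n8.mk = true  [b.key == false]
16. n10.key = false  [terminal]
17. n4.val = 24  [(if B₁.mk then S.pre else S.fin) + 19]
18. n4.mk = true  [true]
19. n11.off = 16  [(if B.mk then B.val else A.tag) - 8]
20. n12.tag = 6  [S.off - 10]
21. n12.live = "vy"  ["vy"]
22. n13.key = true  [terminal]
23. n14.lab = true  [terminal]
24. n15.key = true  [terminal]
25. n12.fin = -2  [-2]
26. n12.wid = "vyu"  [A.live ++ "u"]
27. n16.key = true  [terminal]
28. n11.fin = -3  [(if b.key then A.fin else S.off) - 1]
29. n11.val = true  [S.off > 15]
30. n11.pre = 12  [12]
31. n3.fin = -6  [S.fin * -1 - 9]
32. n3.wid = "umm"  [A.live ++ "m"]
33. n1.fin = -7  [A₀.tag - 36]
34. n1.wid = "pzy"  [A₀.live ++ "y"]
35. n17.lab = false  [terminal]
36. n0.fin = 19  [A.fin + 26]
37. n0.val = false  [g.lab == true]
38. n0.pre = 12  [A.fin + S.off + 3]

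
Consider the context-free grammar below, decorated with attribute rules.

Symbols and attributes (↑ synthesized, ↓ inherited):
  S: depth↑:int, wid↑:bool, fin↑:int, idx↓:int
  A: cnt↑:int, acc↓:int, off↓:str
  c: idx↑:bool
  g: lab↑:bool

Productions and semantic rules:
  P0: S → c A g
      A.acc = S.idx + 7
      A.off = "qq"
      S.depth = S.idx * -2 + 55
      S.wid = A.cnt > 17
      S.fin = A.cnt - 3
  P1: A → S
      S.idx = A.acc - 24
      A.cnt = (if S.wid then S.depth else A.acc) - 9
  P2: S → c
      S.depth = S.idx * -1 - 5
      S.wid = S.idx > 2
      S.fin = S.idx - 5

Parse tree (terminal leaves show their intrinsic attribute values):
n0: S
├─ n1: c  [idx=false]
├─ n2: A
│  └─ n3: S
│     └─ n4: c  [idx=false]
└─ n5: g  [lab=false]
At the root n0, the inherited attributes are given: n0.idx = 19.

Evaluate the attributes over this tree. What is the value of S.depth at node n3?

-7

1. n0.idx = 19  [given at root]
2. n1.idx = false  [terminal]
3. n2.acc = 26  [S.idx + 7]
4. n2.off = "qq"  ["qq"]
5. n3.idx = 2  [A.acc - 24]
6. n4.idx = false  [terminal]
7. n3.depth = -7  [S.idx * -1 - 5]
8. n3.wid = false  [S.idx > 2]
9. n3.fin = -3  [S.idx - 5]
10. n2.cnt = 17  [(if S.wid then S.depth else A.acc) - 9]
11. n5.lab = false  [terminal]
12. n0.depth = 17  [S.idx * -2 + 55]
13. n0.wid = false  [A.cnt > 17]
14. n0.fin = 14  [A.cnt - 3]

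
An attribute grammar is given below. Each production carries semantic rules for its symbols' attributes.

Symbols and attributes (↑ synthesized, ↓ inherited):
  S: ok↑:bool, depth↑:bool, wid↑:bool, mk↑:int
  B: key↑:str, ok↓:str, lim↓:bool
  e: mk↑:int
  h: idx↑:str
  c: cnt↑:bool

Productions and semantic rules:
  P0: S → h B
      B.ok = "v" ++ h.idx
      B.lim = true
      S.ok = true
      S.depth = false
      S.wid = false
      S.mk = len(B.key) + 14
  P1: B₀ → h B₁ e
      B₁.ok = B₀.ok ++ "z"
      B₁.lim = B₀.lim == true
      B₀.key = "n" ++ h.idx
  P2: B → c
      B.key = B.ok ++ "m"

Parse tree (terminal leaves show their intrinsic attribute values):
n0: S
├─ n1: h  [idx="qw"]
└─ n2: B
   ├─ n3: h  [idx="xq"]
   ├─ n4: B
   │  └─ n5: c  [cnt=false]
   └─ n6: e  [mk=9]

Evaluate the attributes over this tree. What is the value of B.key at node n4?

"vqwzm"

1. n1.idx = "qw"  [terminal]
2. n2.ok = "vqw"  ["v" ++ h.idx]
3. n2.lim = true  [true]
4. n3.idx = "xq"  [terminal]
5. n4.ok = "vqwz"  [B₀.ok ++ "z"]
6. n4.lim = true  [B₀.lim == true]
7. n5.cnt = false  [terminal]
8. n4.key = "vqwzm"  [B.ok ++ "m"]
9. n6.mk = 9  [terminal]
10. n2.key = "nxq"  ["n" ++ h.idx]
11. n0.ok = true  [true]
12. n0.depth = false  [false]
13. n0.wid = false  [false]
14. n0.mk = 17  [len(B.key) + 14]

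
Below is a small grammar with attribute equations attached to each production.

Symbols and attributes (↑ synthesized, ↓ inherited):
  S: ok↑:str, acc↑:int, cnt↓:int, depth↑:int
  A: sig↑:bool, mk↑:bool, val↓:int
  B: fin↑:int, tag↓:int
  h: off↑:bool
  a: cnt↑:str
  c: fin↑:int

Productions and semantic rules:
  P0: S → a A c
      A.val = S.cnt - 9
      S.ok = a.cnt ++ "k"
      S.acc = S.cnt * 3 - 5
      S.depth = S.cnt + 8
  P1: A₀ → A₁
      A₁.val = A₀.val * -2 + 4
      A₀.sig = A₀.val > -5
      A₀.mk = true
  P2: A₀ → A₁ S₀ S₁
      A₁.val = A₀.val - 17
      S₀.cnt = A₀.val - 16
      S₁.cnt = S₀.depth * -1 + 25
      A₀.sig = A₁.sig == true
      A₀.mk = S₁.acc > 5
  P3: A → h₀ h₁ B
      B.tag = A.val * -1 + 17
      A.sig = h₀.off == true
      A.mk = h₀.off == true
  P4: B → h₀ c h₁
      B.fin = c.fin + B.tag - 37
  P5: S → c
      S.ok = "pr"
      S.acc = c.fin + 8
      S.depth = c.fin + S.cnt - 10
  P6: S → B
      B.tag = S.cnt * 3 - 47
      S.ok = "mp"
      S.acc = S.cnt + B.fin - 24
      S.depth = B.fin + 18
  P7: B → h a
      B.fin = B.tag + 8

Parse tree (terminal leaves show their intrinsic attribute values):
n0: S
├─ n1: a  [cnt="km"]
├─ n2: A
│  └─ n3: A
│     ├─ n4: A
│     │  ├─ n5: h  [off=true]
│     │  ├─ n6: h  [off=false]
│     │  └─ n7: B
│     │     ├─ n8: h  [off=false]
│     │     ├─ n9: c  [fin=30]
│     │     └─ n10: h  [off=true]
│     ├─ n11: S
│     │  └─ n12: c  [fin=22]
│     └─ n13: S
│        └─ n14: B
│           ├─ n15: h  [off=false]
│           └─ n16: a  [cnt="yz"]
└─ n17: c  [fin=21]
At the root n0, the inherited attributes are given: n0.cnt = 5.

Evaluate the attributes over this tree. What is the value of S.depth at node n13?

30

1. n0.cnt = 5  [given at root]
2. n1.cnt = "km"  [terminal]
3. n2.val = -4  [S.cnt - 9]
4. n3.val = 12  [A₀.val * -2 + 4]
5. n4.val = -5  [A₀.val - 17]
6. n5.off = true  [terminal]
7. n6.off = false  [terminal]
8. n7.tag = 22  [A.val * -1 + 17]
9. n8.off = false  [terminal]
10. n9.fin = 30  [terminal]
11. n10.off = true  [terminal]
12. n7.fin = 15  [c.fin + B.tag - 37]
13. n4.sig = true  [h₀.off == true]
14. n4.mk = true  [h₀.off == true]
15. n11.cnt = -4  [A₀.val - 16]
16. n12.fin = 22  [terminal]
17. n11.ok = "pr"  ["pr"]
18. n11.acc = 30  [c.fin + 8]
19. n11.depth = 8  [c.fin + S.cnt - 10]
20. n13.cnt = 17  [S₀.depth * -1 + 25]
21. n14.tag = 4  [S.cnt * 3 - 47]
22. n15.off = false  [terminal]
23. n16.cnt = "yz"  [terminal]
24. n14.fin = 12  [B.tag + 8]
25. n13.ok = "mp"  ["mp"]
26. n13.acc = 5  [S.cnt + B.fin - 24]
27. n13.depth = 30  [B.fin + 18]
28. n3.sig = true  [A₁.sig == true]
29. n3.mk = false  [S₁.acc > 5]
30. n2.sig = true  [A₀.val > -5]
31. n2.mk = true  [true]
32. n17.fin = 21  [terminal]
33. n0.ok = "kmk"  [a.cnt ++ "k"]
34. n0.acc = 10  [S.cnt * 3 - 5]
35. n0.depth = 13  [S.cnt + 8]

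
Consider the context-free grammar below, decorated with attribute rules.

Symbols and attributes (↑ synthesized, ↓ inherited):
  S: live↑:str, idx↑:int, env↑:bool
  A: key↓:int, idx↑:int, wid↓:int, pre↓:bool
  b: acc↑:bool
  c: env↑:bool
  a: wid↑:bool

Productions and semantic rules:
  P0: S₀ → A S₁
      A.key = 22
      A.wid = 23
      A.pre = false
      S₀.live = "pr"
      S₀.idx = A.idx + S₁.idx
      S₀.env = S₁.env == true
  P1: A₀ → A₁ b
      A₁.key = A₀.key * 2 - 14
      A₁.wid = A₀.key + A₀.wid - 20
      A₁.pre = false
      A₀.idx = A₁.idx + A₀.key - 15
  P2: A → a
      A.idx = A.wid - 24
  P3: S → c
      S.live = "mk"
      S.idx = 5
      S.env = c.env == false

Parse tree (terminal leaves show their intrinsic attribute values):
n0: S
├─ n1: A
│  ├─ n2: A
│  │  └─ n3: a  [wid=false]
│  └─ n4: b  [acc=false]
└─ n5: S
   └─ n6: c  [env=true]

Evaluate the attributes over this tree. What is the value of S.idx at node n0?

13

1. n1.key = 22  [22]
2. n1.wid = 23  [23]
3. n1.pre = false  [false]
4. n2.key = 30  [A₀.key * 2 - 14]
5. n2.wid = 25  [A₀.key + A₀.wid - 20]
6. n2.pre = false  [false]
7. n3.wid = false  [terminal]
8. n2.idx = 1  [A.wid - 24]
9. n4.acc = false  [terminal]
10. n1.idx = 8  [A₁.idx + A₀.key - 15]
11. n6.env = true  [terminal]
12. n5.live = "mk"  ["mk"]
13. n5.idx = 5  [5]
14. n5.env = false  [c.env == false]
15. n0.live = "pr"  ["pr"]
16. n0.idx = 13  [A.idx + S₁.idx]
17. n0.env = false  [S₁.env == true]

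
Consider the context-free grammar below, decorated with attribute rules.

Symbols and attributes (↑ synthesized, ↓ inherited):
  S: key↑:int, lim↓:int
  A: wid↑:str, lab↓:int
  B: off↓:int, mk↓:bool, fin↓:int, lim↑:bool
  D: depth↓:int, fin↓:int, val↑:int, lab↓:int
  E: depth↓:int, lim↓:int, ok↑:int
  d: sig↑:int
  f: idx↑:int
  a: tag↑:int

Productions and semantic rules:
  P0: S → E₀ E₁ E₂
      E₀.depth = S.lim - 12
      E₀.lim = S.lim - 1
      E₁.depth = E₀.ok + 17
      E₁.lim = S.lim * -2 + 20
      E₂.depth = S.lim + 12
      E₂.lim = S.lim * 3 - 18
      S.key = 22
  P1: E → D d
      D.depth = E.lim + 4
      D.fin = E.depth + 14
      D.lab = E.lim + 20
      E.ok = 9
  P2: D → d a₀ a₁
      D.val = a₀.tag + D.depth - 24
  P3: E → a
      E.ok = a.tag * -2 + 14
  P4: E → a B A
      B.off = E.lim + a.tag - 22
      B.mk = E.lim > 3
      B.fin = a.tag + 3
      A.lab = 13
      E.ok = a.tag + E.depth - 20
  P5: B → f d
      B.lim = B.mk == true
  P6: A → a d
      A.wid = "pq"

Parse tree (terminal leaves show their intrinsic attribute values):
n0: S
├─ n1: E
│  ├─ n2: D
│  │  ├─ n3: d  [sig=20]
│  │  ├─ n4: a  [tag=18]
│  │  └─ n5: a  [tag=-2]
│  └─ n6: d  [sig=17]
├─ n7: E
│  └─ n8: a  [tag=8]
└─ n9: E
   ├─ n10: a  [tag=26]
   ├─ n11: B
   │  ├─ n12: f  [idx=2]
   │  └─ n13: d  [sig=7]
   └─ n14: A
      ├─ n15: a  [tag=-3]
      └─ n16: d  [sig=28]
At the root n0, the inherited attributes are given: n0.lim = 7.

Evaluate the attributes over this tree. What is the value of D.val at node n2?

1. n0.lim = 7  [given at root]
2. n1.depth = -5  [S.lim - 12]
3. n1.lim = 6  [S.lim - 1]
4. n2.depth = 10  [E.lim + 4]
5. n2.fin = 9  [E.depth + 14]
6. n2.lab = 26  [E.lim + 20]
7. n3.sig = 20  [terminal]
8. n4.tag = 18  [terminal]
9. n5.tag = -2  [terminal]
10. n2.val = 4  [a₀.tag + D.depth - 24]
11. n6.sig = 17  [terminal]
12. n1.ok = 9  [9]
13. n7.depth = 26  [E₀.ok + 17]
14. n7.lim = 6  [S.lim * -2 + 20]
15. n8.tag = 8  [terminal]
16. n7.ok = -2  [a.tag * -2 + 14]
17. n9.depth = 19  [S.lim + 12]
18. n9.lim = 3  [S.lim * 3 - 18]
19. n10.tag = 26  [terminal]
20. n11.off = 7  [E.lim + a.tag - 22]
21. n11.mk = false  [E.lim > 3]
22. n11.fin = 29  [a.tag + 3]
23. n12.idx = 2  [terminal]
24. n13.sig = 7  [terminal]
25. n11.lim = false  [B.mk == true]
26. n14.lab = 13  [13]
27. n15.tag = -3  [terminal]
28. n16.sig = 28  [terminal]
29. n14.wid = "pq"  ["pq"]
30. n9.ok = 25  [a.tag + E.depth - 20]
31. n0.key = 22  [22]

4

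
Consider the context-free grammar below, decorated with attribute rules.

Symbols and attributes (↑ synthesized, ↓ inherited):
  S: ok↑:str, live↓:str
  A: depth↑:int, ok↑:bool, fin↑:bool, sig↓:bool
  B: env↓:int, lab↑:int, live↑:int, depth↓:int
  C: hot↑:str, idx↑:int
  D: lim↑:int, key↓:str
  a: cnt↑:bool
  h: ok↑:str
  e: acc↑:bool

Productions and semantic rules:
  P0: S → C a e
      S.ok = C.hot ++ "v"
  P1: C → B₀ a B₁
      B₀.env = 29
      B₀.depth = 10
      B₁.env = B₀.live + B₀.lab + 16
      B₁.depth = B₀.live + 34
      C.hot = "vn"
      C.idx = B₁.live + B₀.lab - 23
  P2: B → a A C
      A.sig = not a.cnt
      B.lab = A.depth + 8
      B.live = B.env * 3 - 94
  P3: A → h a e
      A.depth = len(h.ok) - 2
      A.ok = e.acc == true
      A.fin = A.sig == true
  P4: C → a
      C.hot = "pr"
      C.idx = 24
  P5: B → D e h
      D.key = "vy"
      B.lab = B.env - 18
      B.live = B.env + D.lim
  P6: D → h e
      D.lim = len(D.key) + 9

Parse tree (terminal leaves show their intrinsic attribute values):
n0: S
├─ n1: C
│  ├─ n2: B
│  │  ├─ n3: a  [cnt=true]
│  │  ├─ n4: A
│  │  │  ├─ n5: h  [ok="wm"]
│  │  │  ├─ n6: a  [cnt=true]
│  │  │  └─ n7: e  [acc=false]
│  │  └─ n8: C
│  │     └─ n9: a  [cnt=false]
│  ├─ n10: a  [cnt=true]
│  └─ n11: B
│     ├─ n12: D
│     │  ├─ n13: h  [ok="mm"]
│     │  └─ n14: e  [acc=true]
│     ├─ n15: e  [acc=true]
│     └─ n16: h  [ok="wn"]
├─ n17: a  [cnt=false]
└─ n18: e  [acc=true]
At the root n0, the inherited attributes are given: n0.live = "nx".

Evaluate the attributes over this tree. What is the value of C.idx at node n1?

1. n0.live = "nx"  [given at root]
2. n2.env = 29  [29]
3. n2.depth = 10  [10]
4. n3.cnt = true  [terminal]
5. n4.sig = false  [not a.cnt]
6. n5.ok = "wm"  [terminal]
7. n6.cnt = true  [terminal]
8. n7.acc = false  [terminal]
9. n4.depth = 0  [len(h.ok) - 2]
10. n4.ok = false  [e.acc == true]
11. n4.fin = false  [A.sig == true]
12. n9.cnt = false  [terminal]
13. n8.hot = "pr"  ["pr"]
14. n8.idx = 24  [24]
15. n2.lab = 8  [A.depth + 8]
16. n2.live = -7  [B.env * 3 - 94]
17. n10.cnt = true  [terminal]
18. n11.env = 17  [B₀.live + B₀.lab + 16]
19. n11.depth = 27  [B₀.live + 34]
20. n12.key = "vy"  ["vy"]
21. n13.ok = "mm"  [terminal]
22. n14.acc = true  [terminal]
23. n12.lim = 11  [len(D.key) + 9]
24. n15.acc = true  [terminal]
25. n16.ok = "wn"  [terminal]
26. n11.lab = -1  [B.env - 18]
27. n11.live = 28  [B.env + D.lim]
28. n1.hot = "vn"  ["vn"]
29. n1.idx = 13  [B₁.live + B₀.lab - 23]
30. n17.cnt = false  [terminal]
31. n18.acc = true  [terminal]
32. n0.ok = "vnv"  [C.hot ++ "v"]

13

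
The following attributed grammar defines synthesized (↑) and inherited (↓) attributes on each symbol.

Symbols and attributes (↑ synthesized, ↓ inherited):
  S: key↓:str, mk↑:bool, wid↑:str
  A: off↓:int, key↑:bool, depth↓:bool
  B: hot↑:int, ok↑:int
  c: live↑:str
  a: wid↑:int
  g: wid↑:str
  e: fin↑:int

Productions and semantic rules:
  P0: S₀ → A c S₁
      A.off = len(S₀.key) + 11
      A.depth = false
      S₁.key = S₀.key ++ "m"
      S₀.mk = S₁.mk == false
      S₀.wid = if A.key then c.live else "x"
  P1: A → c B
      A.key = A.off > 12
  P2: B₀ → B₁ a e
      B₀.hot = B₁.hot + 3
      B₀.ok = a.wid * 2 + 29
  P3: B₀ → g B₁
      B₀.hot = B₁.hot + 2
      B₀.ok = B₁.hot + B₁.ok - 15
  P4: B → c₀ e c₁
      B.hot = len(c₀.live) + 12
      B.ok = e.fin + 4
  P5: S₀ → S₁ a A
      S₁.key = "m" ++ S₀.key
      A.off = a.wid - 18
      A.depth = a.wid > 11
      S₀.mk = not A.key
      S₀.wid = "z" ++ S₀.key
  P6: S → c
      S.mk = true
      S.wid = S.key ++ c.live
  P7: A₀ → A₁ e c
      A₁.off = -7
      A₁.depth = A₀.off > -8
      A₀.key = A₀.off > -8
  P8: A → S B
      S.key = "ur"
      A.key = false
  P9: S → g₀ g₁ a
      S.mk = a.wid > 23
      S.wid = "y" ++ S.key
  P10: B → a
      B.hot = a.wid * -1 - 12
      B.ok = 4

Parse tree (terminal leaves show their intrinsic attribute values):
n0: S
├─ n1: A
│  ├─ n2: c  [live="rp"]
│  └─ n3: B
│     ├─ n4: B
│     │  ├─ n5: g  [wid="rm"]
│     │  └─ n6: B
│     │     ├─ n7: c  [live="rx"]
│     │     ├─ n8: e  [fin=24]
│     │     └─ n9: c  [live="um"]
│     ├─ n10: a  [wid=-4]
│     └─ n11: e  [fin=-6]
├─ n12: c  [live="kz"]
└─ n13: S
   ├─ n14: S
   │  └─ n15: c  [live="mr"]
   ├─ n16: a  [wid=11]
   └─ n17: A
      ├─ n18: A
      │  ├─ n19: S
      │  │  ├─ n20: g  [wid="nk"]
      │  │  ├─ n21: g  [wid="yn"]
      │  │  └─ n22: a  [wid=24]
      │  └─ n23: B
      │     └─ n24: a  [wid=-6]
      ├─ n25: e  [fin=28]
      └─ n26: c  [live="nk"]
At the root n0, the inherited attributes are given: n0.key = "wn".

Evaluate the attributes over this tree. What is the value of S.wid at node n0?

"kz"

1. n0.key = "wn"  [given at root]
2. n1.off = 13  [len(S₀.key) + 11]
3. n1.depth = false  [false]
4. n2.live = "rp"  [terminal]
5. n5.wid = "rm"  [terminal]
6. n7.live = "rx"  [terminal]
7. n8.fin = 24  [terminal]
8. n9.live = "um"  [terminal]
9. n6.hot = 14  [len(c₀.live) + 12]
10. n6.ok = 28  [e.fin + 4]
11. n4.hot = 16  [B₁.hot + 2]
12. n4.ok = 27  [B₁.hot + B₁.ok - 15]
13. n10.wid = -4  [terminal]
14. n11.fin = -6  [terminal]
15. n3.hot = 19  [B₁.hot + 3]
16. n3.ok = 21  [a.wid * 2 + 29]
17. n1.key = true  [A.off > 12]
18. n12.live = "kz"  [terminal]
19. n13.key = "wnm"  [S₀.key ++ "m"]
20. n14.key = "mwnm"  ["m" ++ S₀.key]
21. n15.live = "mr"  [terminal]
22. n14.mk = true  [true]
23. n14.wid = "mwnmmr"  [S.key ++ c.live]
24. n16.wid = 11  [terminal]
25. n17.off = -7  [a.wid - 18]
26. n17.depth = false  [a.wid > 11]
27. n18.off = -7  [-7]
28. n18.depth = true  [A₀.off > -8]
29. n19.key = "ur"  ["ur"]
30. n20.wid = "nk"  [terminal]
31. n21.wid = "yn"  [terminal]
32. n22.wid = 24  [terminal]
33. n19.mk = true  [a.wid > 23]
34. n19.wid = "yur"  ["y" ++ S.key]
35. n24.wid = -6  [terminal]
36. n23.hot = -6  [a.wid * -1 - 12]
37. n23.ok = 4  [4]
38. n18.key = false  [false]
39. n25.fin = 28  [terminal]
40. n26.live = "nk"  [terminal]
41. n17.key = true  [A₀.off > -8]
42. n13.mk = false  [not A.key]
43. n13.wid = "zwnm"  ["z" ++ S₀.key]
44. n0.mk = true  [S₁.mk == false]
45. n0.wid = "kz"  [if A.key then c.live else "x"]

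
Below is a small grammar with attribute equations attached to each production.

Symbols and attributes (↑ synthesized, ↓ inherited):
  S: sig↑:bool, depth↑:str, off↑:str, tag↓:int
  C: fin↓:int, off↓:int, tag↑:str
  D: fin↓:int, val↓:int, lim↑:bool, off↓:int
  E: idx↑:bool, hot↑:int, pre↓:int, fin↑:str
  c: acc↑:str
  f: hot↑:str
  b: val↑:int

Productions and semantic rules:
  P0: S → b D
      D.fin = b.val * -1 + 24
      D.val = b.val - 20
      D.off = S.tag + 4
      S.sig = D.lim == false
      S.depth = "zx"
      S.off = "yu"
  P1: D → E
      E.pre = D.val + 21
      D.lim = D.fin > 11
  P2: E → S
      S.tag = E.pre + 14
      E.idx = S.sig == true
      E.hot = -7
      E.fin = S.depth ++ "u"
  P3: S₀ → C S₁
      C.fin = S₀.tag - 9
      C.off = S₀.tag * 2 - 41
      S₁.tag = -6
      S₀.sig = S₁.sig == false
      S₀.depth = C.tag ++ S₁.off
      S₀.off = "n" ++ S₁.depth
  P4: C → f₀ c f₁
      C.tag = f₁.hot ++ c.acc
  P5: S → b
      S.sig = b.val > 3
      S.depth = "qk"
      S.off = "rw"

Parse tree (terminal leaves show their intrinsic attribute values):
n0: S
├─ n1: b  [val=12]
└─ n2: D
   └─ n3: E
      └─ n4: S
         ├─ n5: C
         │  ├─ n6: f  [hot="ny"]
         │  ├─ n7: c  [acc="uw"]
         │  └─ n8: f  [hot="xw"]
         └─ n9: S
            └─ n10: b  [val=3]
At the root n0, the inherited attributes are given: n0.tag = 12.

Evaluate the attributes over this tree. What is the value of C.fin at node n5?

18

1. n0.tag = 12  [given at root]
2. n1.val = 12  [terminal]
3. n2.fin = 12  [b.val * -1 + 24]
4. n2.val = -8  [b.val - 20]
5. n2.off = 16  [S.tag + 4]
6. n3.pre = 13  [D.val + 21]
7. n4.tag = 27  [E.pre + 14]
8. n5.fin = 18  [S₀.tag - 9]
9. n5.off = 13  [S₀.tag * 2 - 41]
10. n6.hot = "ny"  [terminal]
11. n7.acc = "uw"  [terminal]
12. n8.hot = "xw"  [terminal]
13. n5.tag = "xwuw"  [f₁.hot ++ c.acc]
14. n9.tag = -6  [-6]
15. n10.val = 3  [terminal]
16. n9.sig = false  [b.val > 3]
17. n9.depth = "qk"  ["qk"]
18. n9.off = "rw"  ["rw"]
19. n4.sig = true  [S₁.sig == false]
20. n4.depth = "xwuwrw"  [C.tag ++ S₁.off]
21. n4.off = "nqk"  ["n" ++ S₁.depth]
22. n3.idx = true  [S.sig == true]
23. n3.hot = -7  [-7]
24. n3.fin = "xwuwrwu"  [S.depth ++ "u"]
25. n2.lim = true  [D.fin > 11]
26. n0.sig = false  [D.lim == false]
27. n0.depth = "zx"  ["zx"]
28. n0.off = "yu"  ["yu"]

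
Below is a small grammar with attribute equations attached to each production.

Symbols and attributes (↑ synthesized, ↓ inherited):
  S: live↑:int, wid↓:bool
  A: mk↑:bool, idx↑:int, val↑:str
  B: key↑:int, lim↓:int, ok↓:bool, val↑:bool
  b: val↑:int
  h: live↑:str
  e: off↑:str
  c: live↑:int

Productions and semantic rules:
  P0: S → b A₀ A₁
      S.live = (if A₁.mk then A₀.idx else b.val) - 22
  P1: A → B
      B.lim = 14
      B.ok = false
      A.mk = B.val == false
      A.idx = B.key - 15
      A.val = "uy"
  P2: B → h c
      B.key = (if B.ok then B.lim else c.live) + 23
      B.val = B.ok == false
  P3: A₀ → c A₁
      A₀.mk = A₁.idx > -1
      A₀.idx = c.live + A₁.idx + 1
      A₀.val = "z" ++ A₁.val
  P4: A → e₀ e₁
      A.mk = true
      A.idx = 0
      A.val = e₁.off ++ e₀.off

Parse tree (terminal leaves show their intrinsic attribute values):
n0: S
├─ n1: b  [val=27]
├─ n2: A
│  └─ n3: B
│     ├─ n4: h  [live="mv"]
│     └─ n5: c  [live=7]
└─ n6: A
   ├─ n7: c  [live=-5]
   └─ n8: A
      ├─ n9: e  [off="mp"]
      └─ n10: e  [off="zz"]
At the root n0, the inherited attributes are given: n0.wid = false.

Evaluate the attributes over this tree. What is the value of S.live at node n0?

1. n0.wid = false  [given at root]
2. n1.val = 27  [terminal]
3. n3.lim = 14  [14]
4. n3.ok = false  [false]
5. n4.live = "mv"  [terminal]
6. n5.live = 7  [terminal]
7. n3.key = 30  [(if B.ok then B.lim else c.live) + 23]
8. n3.val = true  [B.ok == false]
9. n2.mk = false  [B.val == false]
10. n2.idx = 15  [B.key - 15]
11. n2.val = "uy"  ["uy"]
12. n7.live = -5  [terminal]
13. n9.off = "mp"  [terminal]
14. n10.off = "zz"  [terminal]
15. n8.mk = true  [true]
16. n8.idx = 0  [0]
17. n8.val = "zzmp"  [e₁.off ++ e₀.off]
18. n6.mk = true  [A₁.idx > -1]
19. n6.idx = -4  [c.live + A₁.idx + 1]
20. n6.val = "zzzmp"  ["z" ++ A₁.val]
21. n0.live = -7  [(if A₁.mk then A₀.idx else b.val) - 22]

-7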